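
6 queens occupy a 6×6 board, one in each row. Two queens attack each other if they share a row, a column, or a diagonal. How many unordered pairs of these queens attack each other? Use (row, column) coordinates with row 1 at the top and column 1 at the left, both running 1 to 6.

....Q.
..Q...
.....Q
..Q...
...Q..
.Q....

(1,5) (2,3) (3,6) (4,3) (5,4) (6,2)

3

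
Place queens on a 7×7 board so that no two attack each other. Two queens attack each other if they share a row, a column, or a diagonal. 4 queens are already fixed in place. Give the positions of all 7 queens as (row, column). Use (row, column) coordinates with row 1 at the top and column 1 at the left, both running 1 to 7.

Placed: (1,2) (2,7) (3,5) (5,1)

(1,2) (2,7) (3,5) (4,3) (5,1) (6,6) (7,4)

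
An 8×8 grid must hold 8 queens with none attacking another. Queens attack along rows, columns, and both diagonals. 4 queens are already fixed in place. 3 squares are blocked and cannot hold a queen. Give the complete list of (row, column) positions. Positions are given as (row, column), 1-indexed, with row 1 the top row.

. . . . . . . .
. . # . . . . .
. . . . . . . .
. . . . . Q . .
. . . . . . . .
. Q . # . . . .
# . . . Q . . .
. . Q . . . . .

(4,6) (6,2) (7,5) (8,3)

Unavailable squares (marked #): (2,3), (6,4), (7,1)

(1,1) (2,7) (3,4) (4,6) (5,8) (6,2) (7,5) (8,3)

Row 1: attacked by (4,6)→{3,6}; (6,2)→{2,7}; (7,5)→{5}; (8,3)→{3}. Safe: 1, 4, 8. Place at column 1.
Row 2: attacked by (1,1)→{1,2}; (4,6)→{4,6,8}; (6,2)→{2,6}; (7,5)→{5}; (8,3)→{3}. Blocked: 3. Safe: 7. Place at column 7.
Row 3: attacked by (1,1)→{1,3}; (2,7)→{6,7,8}; (4,6)→{5,6,7}; (6,2)→{2,5}; (7,5)→{1,5}; (8,3)→{3,8}. Safe: 4. Place at column 4.
Row 5: attacked by (1,1)→{1,5}; (2,7)→{4,7}; (3,4)→{2,4,6}; (4,6)→{5,6,7}; (6,2)→{1,2,3}; (7,5)→{3,5,7}; (8,3)→{3,6}. Safe: 8. Place at column 8.
Columns [1, 7, 4, 6, 8, 2, 5, 3], r−c [0, -5, -1, -2, -3, 4, 2, 5], r+c [2, 9, 7, 10, 13, 8, 12, 11] are all distinct, so no two queens attack.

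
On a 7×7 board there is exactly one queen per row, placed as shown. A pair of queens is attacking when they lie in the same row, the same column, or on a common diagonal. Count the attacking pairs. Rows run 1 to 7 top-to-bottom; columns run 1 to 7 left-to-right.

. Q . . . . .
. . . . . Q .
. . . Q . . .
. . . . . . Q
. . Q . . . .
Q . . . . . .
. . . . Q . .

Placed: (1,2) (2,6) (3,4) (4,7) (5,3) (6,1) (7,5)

4

Same diagonal: (1,2)–(3,4) (|1−3| = |2−4| = 2); (2,6)–(5,3) (|2−5| = |6−3| = 3); (3,4)–(6,1) (|3−6| = |4−1| = 3); (5,3)–(7,5) (|5−7| = |3−5| = 2).
Total attacking pairs: 4.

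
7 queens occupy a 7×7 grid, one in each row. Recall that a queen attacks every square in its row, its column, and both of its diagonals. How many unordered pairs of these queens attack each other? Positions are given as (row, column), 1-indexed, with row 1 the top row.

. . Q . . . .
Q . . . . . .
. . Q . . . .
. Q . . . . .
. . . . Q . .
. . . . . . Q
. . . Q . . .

3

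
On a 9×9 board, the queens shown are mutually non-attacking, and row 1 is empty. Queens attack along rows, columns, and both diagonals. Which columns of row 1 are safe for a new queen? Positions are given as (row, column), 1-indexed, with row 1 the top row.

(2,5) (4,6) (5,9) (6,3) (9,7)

(2,5) attacks row 1 at column 5 and diagonals 4, 6.
(4,6) attacks row 1 at column 6 and diagonals 3, 9.
(5,9) attacks row 1 at column 9 and diagonals 5.
(6,3) attacks row 1 at column 3 and diagonals 8.
(9,7) attacks row 1 at column 7.
Attacked columns: {3, 4, 5, 6, 7, 8, 9}. Safe: {1, 2}.

columns 1, 2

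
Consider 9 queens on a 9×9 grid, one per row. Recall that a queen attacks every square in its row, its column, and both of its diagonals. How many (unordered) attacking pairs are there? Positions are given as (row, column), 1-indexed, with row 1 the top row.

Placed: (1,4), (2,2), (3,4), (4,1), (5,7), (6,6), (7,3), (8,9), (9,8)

Same column: (1,4)–(3,4) (column 4).
Same diagonal: (1,4)–(4,1) (|1−4| = |4−1| = 3); (2,2)–(6,6) (|2−6| = |2−6| = 4); (3,4)–(8,9) (|3−8| = |4−9| = 5); (5,7)–(6,6) (|5−6| = |7−6| = 1); (8,9)–(9,8) (|8−9| = |9−8| = 1).
Total attacking pairs: 6.

6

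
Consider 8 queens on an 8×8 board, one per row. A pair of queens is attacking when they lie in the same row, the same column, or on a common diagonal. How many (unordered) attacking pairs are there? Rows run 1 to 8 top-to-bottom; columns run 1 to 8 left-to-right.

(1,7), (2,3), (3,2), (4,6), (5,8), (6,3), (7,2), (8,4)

4

Same column: (2,3)–(6,3) (column 3); (3,2)–(7,2) (column 2).
Same diagonal: (2,3)–(3,2) (|2−3| = |3−2| = 1); (6,3)–(7,2) (|6−7| = |3−2| = 1).
Total attacking pairs: 4.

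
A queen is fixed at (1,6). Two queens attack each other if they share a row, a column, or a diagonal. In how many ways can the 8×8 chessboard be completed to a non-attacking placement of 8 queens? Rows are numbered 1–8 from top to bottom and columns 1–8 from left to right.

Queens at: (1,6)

Branch on row 2: col 1 → 1; col 2 → 2; col 3 → 8; col 4 → 4; col 8 → 1.
Sum: 1 + 2 + 8 + 4 + 1 = 16.

16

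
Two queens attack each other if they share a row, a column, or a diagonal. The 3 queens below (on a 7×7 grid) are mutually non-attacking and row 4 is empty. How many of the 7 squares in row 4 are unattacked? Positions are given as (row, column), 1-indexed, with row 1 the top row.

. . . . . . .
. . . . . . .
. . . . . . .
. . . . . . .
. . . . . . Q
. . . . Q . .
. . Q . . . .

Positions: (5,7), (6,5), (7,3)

(5,7) attacks row 4 at column 7 and diagonals 6.
(6,5) attacks row 4 at column 5 and diagonals 3, 7.
(7,3) attacks row 4 at column 3 and diagonals 6.
Attacked columns: {3, 5, 6, 7}. Safe: {1, 2, 4}.

3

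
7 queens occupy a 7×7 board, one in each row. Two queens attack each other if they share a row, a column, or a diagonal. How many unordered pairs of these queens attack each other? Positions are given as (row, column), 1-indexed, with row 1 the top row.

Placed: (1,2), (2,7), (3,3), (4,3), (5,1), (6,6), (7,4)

3

Same column: (3,3)–(4,3) (column 3).
Same diagonal: (3,3)–(5,1) (|3−5| = |3−1| = 2); (3,3)–(6,6) (|3−6| = |3−6| = 3).
Total attacking pairs: 3.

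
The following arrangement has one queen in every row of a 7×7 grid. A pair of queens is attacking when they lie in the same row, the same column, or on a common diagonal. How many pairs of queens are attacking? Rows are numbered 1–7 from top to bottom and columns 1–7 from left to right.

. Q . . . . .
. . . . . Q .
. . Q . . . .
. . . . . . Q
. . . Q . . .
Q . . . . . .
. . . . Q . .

All columns are distinct and no two queens satisfy |Δrow| = |Δcol|, so no pair attacks.

0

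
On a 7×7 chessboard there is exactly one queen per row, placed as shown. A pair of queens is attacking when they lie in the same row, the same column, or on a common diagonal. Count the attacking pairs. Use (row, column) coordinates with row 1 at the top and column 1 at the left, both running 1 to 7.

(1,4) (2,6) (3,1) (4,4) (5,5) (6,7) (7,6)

Same column: (1,4)–(4,4) (column 4); (2,6)–(7,6) (column 6).
Same diagonal: (2,6)–(4,4) (|2−4| = |6−4| = 2); (4,4)–(5,5) (|4−5| = |4−5| = 1); (6,7)–(7,6) (|6−7| = |7−6| = 1).
Total attacking pairs: 5.

5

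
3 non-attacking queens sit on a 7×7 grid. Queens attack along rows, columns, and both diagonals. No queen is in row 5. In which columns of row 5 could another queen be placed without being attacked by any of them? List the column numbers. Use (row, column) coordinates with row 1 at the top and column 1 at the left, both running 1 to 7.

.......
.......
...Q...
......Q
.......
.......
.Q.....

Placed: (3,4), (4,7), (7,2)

(3,4) attacks row 5 at column 4 and diagonals 2, 6.
(4,7) attacks row 5 at column 7 and diagonals 6.
(7,2) attacks row 5 at column 2 and diagonals 4.
Attacked columns: {2, 4, 6, 7}. Safe: {1, 3, 5}.

columns 1, 3, 5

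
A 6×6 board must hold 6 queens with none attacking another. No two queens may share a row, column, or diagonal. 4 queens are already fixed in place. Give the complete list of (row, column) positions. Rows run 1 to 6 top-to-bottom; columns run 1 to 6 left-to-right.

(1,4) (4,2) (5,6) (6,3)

(1,4) (2,1) (3,5) (4,2) (5,6) (6,3)

Row 2: attacked by (1,4)→{3,4,5}; (4,2)→{2,4}; (5,6)→{3,6}; (6,3)→{3}. Safe: 1. Place at column 1.
Row 3: attacked by (1,4)→{2,4,6}; (2,1)→{1,2}; (4,2)→{1,2,3}; (5,6)→{4,6}; (6,3)→{3,6}. Safe: 5. Place at column 5.
Columns [4, 1, 5, 2, 6, 3], r−c [-3, 1, -2, 2, -1, 3], r+c [5, 3, 8, 6, 11, 9] are all distinct, so no two queens attack.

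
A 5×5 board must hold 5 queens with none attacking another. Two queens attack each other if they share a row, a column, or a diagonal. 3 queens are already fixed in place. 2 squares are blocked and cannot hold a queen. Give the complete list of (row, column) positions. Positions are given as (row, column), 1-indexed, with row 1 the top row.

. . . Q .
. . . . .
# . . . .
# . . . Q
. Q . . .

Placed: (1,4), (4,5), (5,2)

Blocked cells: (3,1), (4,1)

(1,4) (2,1) (3,3) (4,5) (5,2)

Row 2: attacked by (1,4)→{3,4,5}; (4,5)→{3,5}; (5,2)→{2,5}. Safe: 1. Place at column 1.
Row 3: attacked by (1,4)→{2,4}; (2,1)→{1,2}; (4,5)→{4,5}; (5,2)→{2,4}. Blocked: 1. Safe: 3. Place at column 3.
Columns [4, 1, 3, 5, 2], r−c [-3, 1, 0, -1, 3], r+c [5, 3, 6, 9, 7] are all distinct, so no two queens attack.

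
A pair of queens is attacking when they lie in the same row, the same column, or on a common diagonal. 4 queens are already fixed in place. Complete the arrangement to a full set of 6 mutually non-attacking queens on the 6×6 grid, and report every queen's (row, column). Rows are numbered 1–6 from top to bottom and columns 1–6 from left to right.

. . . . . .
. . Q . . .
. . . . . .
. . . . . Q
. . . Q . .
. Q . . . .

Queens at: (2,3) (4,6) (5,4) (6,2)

(1,5) (2,3) (3,1) (4,6) (5,4) (6,2)

Row 1: attacked by (2,3)→{2,3,4}; (4,6)→{3,6}; (5,4)→{4}; (6,2)→{2}. Safe: 1, 5. Place at column 5.
Row 3: attacked by (1,5)→{3,5}; (2,3)→{2,3,4}; (4,6)→{5,6}; (5,4)→{2,4,6}; (6,2)→{2,5}. Safe: 1. Place at column 1.
Columns [5, 3, 1, 6, 4, 2], r−c [-4, -1, 2, -2, 1, 4], r+c [6, 5, 4, 10, 9, 8] are all distinct, so no two queens attack.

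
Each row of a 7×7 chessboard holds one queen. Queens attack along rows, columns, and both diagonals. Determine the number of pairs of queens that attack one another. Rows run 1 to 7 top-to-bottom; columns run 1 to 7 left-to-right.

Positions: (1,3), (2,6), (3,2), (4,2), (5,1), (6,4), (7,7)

Same column: (3,2)–(4,2) (column 2).
Same diagonal: (4,2)–(5,1) (|4−5| = |2−1| = 1); (4,2)–(6,4) (|4−6| = |2−4| = 2).
Total attacking pairs: 3.

3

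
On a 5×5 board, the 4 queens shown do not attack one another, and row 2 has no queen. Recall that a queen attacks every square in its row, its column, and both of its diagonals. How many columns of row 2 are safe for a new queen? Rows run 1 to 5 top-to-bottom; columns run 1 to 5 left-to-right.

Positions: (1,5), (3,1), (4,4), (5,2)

(1,5) attacks row 2 at column 5 and diagonals 4.
(3,1) attacks row 2 at column 1 and diagonals 2.
(4,4) attacks row 2 at column 4 and diagonals 2.
(5,2) attacks row 2 at column 2 and diagonals 5.
Attacked columns: {1, 2, 4, 5}. Safe: {3}.

1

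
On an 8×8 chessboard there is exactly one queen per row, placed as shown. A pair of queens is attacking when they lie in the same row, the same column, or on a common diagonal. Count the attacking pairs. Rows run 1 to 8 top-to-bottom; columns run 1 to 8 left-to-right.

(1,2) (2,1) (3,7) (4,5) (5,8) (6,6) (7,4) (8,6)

3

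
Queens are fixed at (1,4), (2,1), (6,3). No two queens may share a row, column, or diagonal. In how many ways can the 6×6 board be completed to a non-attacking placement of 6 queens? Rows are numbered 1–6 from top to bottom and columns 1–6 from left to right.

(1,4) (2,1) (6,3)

1

Branch on row 3: col 5 → 1.
Sum: 1 = 1.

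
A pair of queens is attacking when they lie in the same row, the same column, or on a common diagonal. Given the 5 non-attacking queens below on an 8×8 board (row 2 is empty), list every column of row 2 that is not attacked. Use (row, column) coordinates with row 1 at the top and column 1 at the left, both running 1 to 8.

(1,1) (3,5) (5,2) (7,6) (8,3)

columns 7, 8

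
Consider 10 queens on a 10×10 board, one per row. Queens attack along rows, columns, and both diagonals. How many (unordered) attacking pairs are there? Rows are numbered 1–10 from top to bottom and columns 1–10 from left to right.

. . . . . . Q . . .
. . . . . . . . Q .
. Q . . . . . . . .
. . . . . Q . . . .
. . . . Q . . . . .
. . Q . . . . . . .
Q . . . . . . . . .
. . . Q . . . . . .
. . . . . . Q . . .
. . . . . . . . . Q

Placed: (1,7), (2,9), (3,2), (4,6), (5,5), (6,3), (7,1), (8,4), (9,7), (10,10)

4

Same column: (1,7)–(9,7) (column 7).
Same diagonal: (1,7)–(7,1) (|1−7| = |7−1| = 6); (4,6)–(5,5) (|4−5| = |6−5| = 1); (5,5)–(10,10) (|5−10| = |5−10| = 5).
Total attacking pairs: 4.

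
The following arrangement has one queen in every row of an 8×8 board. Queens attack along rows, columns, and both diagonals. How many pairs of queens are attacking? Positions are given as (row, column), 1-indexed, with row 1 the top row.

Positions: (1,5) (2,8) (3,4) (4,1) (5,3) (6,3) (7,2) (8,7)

3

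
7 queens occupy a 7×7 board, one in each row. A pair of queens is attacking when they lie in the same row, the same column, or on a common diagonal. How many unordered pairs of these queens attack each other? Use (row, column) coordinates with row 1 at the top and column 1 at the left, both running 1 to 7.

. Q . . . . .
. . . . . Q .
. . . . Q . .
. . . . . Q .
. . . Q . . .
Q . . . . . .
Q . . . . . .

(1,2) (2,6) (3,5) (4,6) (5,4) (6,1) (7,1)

6

Same column: (2,6)–(4,6) (column 6); (6,1)–(7,1) (column 1).
Same diagonal: (2,6)–(3,5) (|2−3| = |6−5| = 1); (2,6)–(7,1) (|2−7| = |6−1| = 5); (3,5)–(4,6) (|3−4| = |5−6| = 1); (3,5)–(7,1) (|3−7| = |5−1| = 4).
Total attacking pairs: 6.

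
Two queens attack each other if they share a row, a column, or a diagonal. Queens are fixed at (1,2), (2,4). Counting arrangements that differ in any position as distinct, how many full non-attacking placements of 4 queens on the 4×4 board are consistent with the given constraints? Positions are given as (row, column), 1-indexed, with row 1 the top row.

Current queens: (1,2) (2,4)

1

Branch on row 3: col 1 → 1.
Sum: 1 = 1.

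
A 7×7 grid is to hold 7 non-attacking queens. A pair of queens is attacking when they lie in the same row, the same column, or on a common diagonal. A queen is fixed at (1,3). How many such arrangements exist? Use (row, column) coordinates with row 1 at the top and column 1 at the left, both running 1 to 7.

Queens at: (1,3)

Branch on row 2: col 1 → 2; col 5 → 1; col 6 → 1; col 7 → 2.
Sum: 2 + 1 + 1 + 2 = 6.

6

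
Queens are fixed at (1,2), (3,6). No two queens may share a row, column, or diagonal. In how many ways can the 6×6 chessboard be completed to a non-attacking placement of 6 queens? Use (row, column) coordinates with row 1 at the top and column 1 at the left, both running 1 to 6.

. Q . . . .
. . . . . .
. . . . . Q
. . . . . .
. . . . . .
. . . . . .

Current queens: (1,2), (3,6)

Branch on row 2: col 4 → 1.
Sum: 1 = 1.

1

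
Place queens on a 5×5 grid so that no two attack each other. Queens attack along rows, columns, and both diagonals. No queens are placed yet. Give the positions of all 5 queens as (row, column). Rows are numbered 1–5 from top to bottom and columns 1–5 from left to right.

(1,5) (2,3) (3,1) (4,4) (5,2)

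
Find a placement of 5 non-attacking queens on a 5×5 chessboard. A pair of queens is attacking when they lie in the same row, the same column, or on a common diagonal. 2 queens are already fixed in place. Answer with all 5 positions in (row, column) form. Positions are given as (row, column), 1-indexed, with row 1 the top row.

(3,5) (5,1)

(1,4) (2,2) (3,5) (4,3) (5,1)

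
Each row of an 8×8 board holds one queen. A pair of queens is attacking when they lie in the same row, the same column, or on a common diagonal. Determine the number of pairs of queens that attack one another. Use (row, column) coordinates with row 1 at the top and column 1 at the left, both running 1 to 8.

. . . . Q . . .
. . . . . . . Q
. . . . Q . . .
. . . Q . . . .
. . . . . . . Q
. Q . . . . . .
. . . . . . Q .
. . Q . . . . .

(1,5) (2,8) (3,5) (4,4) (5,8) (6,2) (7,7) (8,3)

Same column: (1,5)–(3,5) (column 5); (2,8)–(5,8) (column 8).
Same diagonal: (3,5)–(4,4) (|3−4| = |5−4| = 1); (3,5)–(6,2) (|3−6| = |5−2| = 3); (4,4)–(6,2) (|4−6| = |4−2| = 2); (4,4)–(7,7) (|4−7| = |4−7| = 3).
Total attacking pairs: 6.

6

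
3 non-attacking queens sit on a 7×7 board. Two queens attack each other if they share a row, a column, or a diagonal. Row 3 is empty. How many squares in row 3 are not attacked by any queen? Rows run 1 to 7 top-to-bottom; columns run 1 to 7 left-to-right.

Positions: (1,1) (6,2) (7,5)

3

(1,1) attacks row 3 at column 1 and diagonals 3.
(6,2) attacks row 3 at column 2 and diagonals 5.
(7,5) attacks row 3 at column 5 and diagonals 1.
Attacked columns: {1, 2, 3, 5}. Safe: {4, 6, 7}.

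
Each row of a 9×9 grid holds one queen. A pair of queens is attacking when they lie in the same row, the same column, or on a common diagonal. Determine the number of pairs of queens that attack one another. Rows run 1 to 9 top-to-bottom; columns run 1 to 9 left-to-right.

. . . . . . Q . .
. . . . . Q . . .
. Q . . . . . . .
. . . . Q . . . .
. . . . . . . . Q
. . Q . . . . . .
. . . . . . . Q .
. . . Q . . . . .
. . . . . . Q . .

5

Same column: (1,7)–(9,7) (column 7).
Same diagonal: (1,7)–(2,6) (|1−2| = |7−6| = 1); (2,6)–(5,9) (|2−5| = |6−9| = 3); (4,5)–(6,3) (|4−6| = |5−3| = 2); (4,5)–(7,8) (|4−7| = |5−8| = 3).
Total attacking pairs: 5.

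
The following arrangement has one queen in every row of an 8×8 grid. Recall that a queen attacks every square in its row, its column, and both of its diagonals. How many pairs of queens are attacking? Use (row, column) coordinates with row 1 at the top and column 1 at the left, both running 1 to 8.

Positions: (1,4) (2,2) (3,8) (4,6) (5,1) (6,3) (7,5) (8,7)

All columns are distinct and no two queens satisfy |Δrow| = |Δcol|, so no pair attacks.

0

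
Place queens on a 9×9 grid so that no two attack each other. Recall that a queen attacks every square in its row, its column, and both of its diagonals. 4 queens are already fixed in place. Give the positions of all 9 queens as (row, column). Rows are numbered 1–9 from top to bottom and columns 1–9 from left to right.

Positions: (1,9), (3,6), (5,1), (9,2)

(1,9) (2,3) (3,6) (4,4) (5,1) (6,8) (7,5) (8,7) (9,2)

Row 2: attacked by (1,9)→{8,9}; (3,6)→{5,6,7}; (5,1)→{1,4}; (9,2)→{2,9}. Safe: 3. Place at column 3.
Row 4: attacked by (1,9)→{6,9}; (2,3)→{1,3,5}; (3,6)→{5,6,7}; (5,1)→{1,2}; (9,2)→{2,7}. Safe: 4, 8. Place at column 4.
Row 6: attacked by (1,9)→{4,9}; (2,3)→{3,7}; (3,6)→{3,6,9}; (4,4)→{2,4,6}; (5,1)→{1,2}; (9,2)→{2,5}. Safe: 8. Place at column 8.
Row 7: attacked by (1,9)→{3,9}; (2,3)→{3,8}; (3,6)→{2,6}; (4,4)→{1,4,7}; (5,1)→{1,3}; (6,8)→{7,8,9}; (9,2)→{2,4}. Safe: 5. Place at column 5.
Row 8: attacked by (1,9)→{2,9}; (2,3)→{3,9}; (3,6)→{1,6}; (4,4)→{4,8}; (5,1)→{1,4}; (6,8)→{6,8}; (7,5)→{4,5,6}; (9,2)→{1,2,3}. Safe: 7. Place at column 7.
Columns [9, 3, 6, 4, 1, 8, 5, 7, 2], r−c [-8, -1, -3, 0, 4, -2, 2, 1, 7], r+c [10, 5, 9, 8, 6, 14, 12, 15, 11] are all distinct, so no two queens attack.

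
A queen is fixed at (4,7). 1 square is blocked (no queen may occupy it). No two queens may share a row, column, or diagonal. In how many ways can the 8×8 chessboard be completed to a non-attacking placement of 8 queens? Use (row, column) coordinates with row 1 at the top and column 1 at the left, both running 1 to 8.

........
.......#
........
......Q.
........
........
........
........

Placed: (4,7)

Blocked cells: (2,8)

7

Branch on row 1: col 1 → 0; col 2 → 1; col 3 → 2; col 5 → 2; col 6 → 2; col 8 → 0.
Sum: 0 + 1 + 2 + 2 + 2 + 0 = 7.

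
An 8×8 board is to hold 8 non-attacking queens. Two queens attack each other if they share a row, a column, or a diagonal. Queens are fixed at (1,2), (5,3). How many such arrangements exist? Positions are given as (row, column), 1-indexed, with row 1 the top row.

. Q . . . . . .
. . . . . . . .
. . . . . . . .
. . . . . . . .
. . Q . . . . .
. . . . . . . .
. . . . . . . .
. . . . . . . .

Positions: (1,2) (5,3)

3

Branch on row 2: col 4 → 1; col 5 → 1; col 7 → 0; col 8 → 1.
Sum: 1 + 1 + 0 + 1 = 3.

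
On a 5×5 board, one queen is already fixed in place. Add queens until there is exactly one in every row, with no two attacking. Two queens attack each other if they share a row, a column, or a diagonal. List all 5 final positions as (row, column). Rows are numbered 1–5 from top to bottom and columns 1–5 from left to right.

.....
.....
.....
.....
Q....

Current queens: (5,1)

Row 1: attacked by (5,1)→{1,5}. Safe: 2, 3, 4. Place at column 3.
Row 2: attacked by (1,3)→{2,3,4}; (5,1)→{1,4}. Safe: 5. Place at column 5.
Row 3: attacked by (1,3)→{1,3,5}; (2,5)→{4,5}; (5,1)→{1,3}. Safe: 2. Place at column 2.
Row 4: attacked by (1,3)→{3}; (2,5)→{3,5}; (3,2)→{1,2,3}; (5,1)→{1,2}. Safe: 4. Place at column 4.
Columns [3, 5, 2, 4, 1], r−c [-2, -3, 1, 0, 4], r+c [4, 7, 5, 8, 6] are all distinct, so no two queens attack.

(1,3) (2,5) (3,2) (4,4) (5,1)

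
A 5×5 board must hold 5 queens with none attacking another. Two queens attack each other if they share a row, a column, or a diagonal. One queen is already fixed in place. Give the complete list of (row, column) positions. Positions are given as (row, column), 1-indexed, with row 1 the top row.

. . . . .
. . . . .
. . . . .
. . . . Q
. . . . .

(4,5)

(1,4) (2,1) (3,3) (4,5) (5,2)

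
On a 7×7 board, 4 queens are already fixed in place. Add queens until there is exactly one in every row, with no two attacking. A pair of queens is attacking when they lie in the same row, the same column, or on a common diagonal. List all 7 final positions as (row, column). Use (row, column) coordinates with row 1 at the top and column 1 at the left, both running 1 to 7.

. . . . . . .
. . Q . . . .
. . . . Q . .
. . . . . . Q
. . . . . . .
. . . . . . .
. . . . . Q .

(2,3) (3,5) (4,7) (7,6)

Row 1: attacked by (2,3)→{2,3,4}; (3,5)→{3,5,7}; (4,7)→{4,7}; (7,6)→{6}. Safe: 1. Place at column 1.
Row 5: attacked by (1,1)→{1,5}; (2,3)→{3,6}; (3,5)→{3,5,7}; (4,7)→{6,7}; (7,6)→{4,6}. Safe: 2. Place at column 2.
Row 6: attacked by (1,1)→{1,6}; (2,3)→{3,7}; (3,5)→{2,5}; (4,7)→{5,7}; (5,2)→{1,2,3}; (7,6)→{5,6,7}. Safe: 4. Place at column 4.
Columns [1, 3, 5, 7, 2, 4, 6], r−c [0, -1, -2, -3, 3, 2, 1], r+c [2, 5, 8, 11, 7, 10, 13] are all distinct, so no two queens attack.

(1,1) (2,3) (3,5) (4,7) (5,2) (6,4) (7,6)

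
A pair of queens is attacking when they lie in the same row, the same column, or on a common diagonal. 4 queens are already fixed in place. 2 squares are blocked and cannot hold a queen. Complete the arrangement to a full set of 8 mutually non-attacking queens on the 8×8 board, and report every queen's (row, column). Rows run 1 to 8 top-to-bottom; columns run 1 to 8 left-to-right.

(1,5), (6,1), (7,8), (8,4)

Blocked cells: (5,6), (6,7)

(1,5) (2,7) (3,2) (4,6) (5,3) (6,1) (7,8) (8,4)

Row 2: attacked by (1,5)→{4,5,6}; (6,1)→{1,5}; (7,8)→{3,8}; (8,4)→{4}. Safe: 2, 7. Place at column 7.
Row 3: attacked by (1,5)→{3,5,7}; (2,7)→{6,7,8}; (6,1)→{1,4}; (7,8)→{4,8}; (8,4)→{4}. Safe: 2. Place at column 2.
Row 4: attacked by (1,5)→{2,5,8}; (2,7)→{5,7}; (3,2)→{1,2,3}; (6,1)→{1,3}; (7,8)→{5,8}; (8,4)→{4,8}. Safe: 6. Place at column 6.
Row 5: attacked by (1,5)→{1,5}; (2,7)→{4,7}; (3,2)→{2,4}; (4,6)→{5,6,7}; (6,1)→{1,2}; (7,8)→{6,8}; (8,4)→{1,4,7}. Blocked: 6. Safe: 3. Place at column 3.
Columns [5, 7, 2, 6, 3, 1, 8, 4], r−c [-4, -5, 1, -2, 2, 5, -1, 4], r+c [6, 9, 5, 10, 8, 7, 15, 12] are all distinct, so no two queens attack.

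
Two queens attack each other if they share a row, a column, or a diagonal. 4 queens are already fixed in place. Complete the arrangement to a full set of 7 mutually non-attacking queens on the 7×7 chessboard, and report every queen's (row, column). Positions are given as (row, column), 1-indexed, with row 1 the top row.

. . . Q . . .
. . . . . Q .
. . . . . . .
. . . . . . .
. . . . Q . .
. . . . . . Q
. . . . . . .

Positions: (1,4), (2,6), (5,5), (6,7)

Row 3: attacked by (1,4)→{2,4,6}; (2,6)→{5,6,7}; (5,5)→{3,5,7}; (6,7)→{4,7}. Safe: 1. Place at column 1.
Row 4: attacked by (1,4)→{1,4,7}; (2,6)→{4,6}; (3,1)→{1,2}; (5,5)→{4,5,6}; (6,7)→{5,7}. Safe: 3. Place at column 3.
Row 7: attacked by (1,4)→{4}; (2,6)→{1,6}; (3,1)→{1,5}; (4,3)→{3,6}; (5,5)→{3,5,7}; (6,7)→{6,7}. Safe: 2. Place at column 2.
Columns [4, 6, 1, 3, 5, 7, 2], r−c [-3, -4, 2, 1, 0, -1, 5], r+c [5, 8, 4, 7, 10, 13, 9] are all distinct, so no two queens attack.

(1,4) (2,6) (3,1) (4,3) (5,5) (6,7) (7,2)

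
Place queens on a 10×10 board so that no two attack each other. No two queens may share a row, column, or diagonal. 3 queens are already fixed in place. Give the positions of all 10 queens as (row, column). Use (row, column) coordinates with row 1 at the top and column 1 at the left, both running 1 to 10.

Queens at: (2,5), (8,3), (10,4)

(1,8) (2,5) (3,9) (4,1) (5,10) (6,2) (7,6) (8,3) (9,7) (10,4)

Row 1: attacked by (2,5)→{4,5,6}; (8,3)→{3,10}; (10,4)→{4}. Safe: 1, 2, 7, 8, 9. Place at column 8.
Row 3: attacked by (1,8)→{6,8,10}; (2,5)→{4,5,6}; (8,3)→{3,8}; (10,4)→{4}. Safe: 1, 2, 7, 9. Place at column 9.
Row 4: attacked by (1,8)→{5,8}; (2,5)→{3,5,7}; (3,9)→{8,9,10}; (8,3)→{3,7}; (10,4)→{4,10}. Safe: 1, 2, 6. Place at column 1.
Row 5: attacked by (1,8)→{4,8}; (2,5)→{2,5,8}; (3,9)→{7,9}; (4,1)→{1,2}; (8,3)→{3,6}; (10,4)→{4,9}. Safe: 10. Place at column 10.
Row 6: attacked by (1,8)→{3,8}; (2,5)→{1,5,9}; (3,9)→{6,9}; (4,1)→{1,3}; (5,10)→{9,10}; (8,3)→{1,3,5}; (10,4)→{4,8}. Safe: 2, 7. Place at column 2.
Row 7: attacked by (1,8)→{2,8}; (2,5)→{5,10}; (3,9)→{5,9}; (4,1)→{1,4}; (5,10)→{8,10}; (6,2)→{1,2,3}; (8,3)→{2,3,4}; (10,4)→{1,4,7}. Safe: 6. Place at column 6.
Row 9: attacked by (1,8)→{8}; (2,5)→{5}; (3,9)→{3,9}; (4,1)→{1,6}; (5,10)→{6,10}; (6,2)→{2,5}; (7,6)→{4,6,8}; (8,3)→{2,3,4}; (10,4)→{3,4,5}. Safe: 7. Place at column 7.
Columns [8, 5, 9, 1, 10, 2, 6, 3, 7, 4], r−c [-7, -3, -6, 3, -5, 4, 1, 5, 2, 6], r+c [9, 7, 12, 5, 15, 8, 13, 11, 16, 14] are all distinct, so no two queens attack.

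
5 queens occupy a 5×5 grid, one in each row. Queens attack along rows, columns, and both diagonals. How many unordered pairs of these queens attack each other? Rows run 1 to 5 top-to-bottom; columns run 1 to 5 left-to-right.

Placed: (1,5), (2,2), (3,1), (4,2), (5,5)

Same column: (1,5)–(5,5) (column 5); (2,2)–(4,2) (column 2).
Same diagonal: (1,5)–(4,2) (|1−4| = |5−2| = 3); (2,2)–(3,1) (|2−3| = |2−1| = 1); (2,2)–(5,5) (|2−5| = |2−5| = 3); (3,1)–(4,2) (|3−4| = |1−2| = 1).
Total attacking pairs: 6.

6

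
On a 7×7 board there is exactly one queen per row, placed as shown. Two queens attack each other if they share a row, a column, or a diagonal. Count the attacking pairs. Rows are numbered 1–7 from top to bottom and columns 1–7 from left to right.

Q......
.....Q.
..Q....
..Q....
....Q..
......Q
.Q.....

Same column: (3,3)–(4,3) (column 3).
Same diagonal: (1,1)–(3,3) (|1−3| = |1−3| = 2); (1,1)–(5,5) (|1−5| = |1−5| = 4); (3,3)–(5,5) (|3−5| = |3−5| = 2).
Total attacking pairs: 4.

4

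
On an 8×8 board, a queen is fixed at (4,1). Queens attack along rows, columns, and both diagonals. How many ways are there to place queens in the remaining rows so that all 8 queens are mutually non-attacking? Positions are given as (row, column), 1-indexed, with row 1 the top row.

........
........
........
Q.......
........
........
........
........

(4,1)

18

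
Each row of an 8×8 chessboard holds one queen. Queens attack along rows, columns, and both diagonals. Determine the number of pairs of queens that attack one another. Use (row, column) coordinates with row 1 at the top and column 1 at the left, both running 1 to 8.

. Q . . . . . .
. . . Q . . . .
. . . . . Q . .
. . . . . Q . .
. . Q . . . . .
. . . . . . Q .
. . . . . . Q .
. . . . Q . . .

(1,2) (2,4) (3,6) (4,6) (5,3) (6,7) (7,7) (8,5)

5

Same column: (3,6)–(4,6) (column 6); (6,7)–(7,7) (column 7).
Same diagonal: (1,2)–(6,7) (|1−6| = |2−7| = 5); (2,4)–(4,6) (|2−4| = |4−6| = 2); (6,7)–(8,5) (|6−8| = |7−5| = 2).
Total attacking pairs: 5.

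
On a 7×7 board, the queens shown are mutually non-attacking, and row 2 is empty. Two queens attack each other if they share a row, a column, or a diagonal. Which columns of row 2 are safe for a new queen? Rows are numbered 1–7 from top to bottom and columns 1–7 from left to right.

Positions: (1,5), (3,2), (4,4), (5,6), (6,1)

columns 7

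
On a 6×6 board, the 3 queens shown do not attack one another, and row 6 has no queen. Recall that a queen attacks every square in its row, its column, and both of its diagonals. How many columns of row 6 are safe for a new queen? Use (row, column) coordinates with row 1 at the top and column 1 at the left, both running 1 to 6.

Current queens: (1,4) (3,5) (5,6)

2

(1,4) attacks row 6 at column 4.
(3,5) attacks row 6 at column 5 and diagonals 2.
(5,6) attacks row 6 at column 6 and diagonals 5.
Attacked columns: {2, 4, 5, 6}. Safe: {1, 3}.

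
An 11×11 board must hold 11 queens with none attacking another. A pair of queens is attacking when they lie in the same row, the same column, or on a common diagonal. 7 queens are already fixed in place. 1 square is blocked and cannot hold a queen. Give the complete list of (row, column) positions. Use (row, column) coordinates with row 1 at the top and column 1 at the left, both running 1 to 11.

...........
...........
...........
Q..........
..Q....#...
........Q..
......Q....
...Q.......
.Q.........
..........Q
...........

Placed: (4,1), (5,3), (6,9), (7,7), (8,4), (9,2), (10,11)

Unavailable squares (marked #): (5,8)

(1,5) (2,8) (3,10) (4,1) (5,3) (6,9) (7,7) (8,4) (9,2) (10,11) (11,6)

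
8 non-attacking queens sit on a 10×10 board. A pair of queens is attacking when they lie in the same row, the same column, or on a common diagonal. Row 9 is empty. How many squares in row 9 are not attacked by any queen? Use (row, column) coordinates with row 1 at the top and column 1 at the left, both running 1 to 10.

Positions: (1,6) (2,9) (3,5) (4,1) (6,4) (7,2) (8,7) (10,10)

1

(1,6) attacks row 9 at column 6.
(2,9) attacks row 9 at column 9 and diagonals 2.
(3,5) attacks row 9 at column 5.
(4,1) attacks row 9 at column 1 and diagonals 6.
(6,4) attacks row 9 at column 4 and diagonals 1, 7.
(7,2) attacks row 9 at column 2 and diagonals 4.
(8,7) attacks row 9 at column 7 and diagonals 6, 8.
(10,10) attacks row 9 at column 10 and diagonals 9.
Attacked columns: {1, 2, 4, 5, 6, 7, 8, 9, 10}. Safe: {3}.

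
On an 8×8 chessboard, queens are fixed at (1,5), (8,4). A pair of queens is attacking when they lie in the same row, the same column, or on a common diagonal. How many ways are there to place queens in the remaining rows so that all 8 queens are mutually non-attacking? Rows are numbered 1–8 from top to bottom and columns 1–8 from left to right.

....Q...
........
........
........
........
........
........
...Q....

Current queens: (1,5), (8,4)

Branch on row 2: col 1 → 1; col 2 → 0; col 3 → 1; col 7 → 1; col 8 → 0.
Sum: 1 + 0 + 1 + 1 + 0 = 3.

3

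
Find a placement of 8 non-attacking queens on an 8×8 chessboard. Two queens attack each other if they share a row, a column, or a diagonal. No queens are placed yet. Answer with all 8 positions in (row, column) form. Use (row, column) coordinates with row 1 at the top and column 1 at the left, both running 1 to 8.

(1,2) (2,5) (3,7) (4,4) (5,1) (6,8) (7,6) (8,3)

Row 1: Safe: 1, 2, 3, 4, 5, 6, 7, 8. Place at column 2.
Row 2: attacked by (1,2)→{1,2,3}. Safe: 4, 5, 6, 7, 8. Place at column 5.
Row 3: attacked by (1,2)→{2,4}; (2,5)→{4,5,6}. Safe: 1, 3, 7, 8. Place at column 7.
Row 4: attacked by (1,2)→{2,5}; (2,5)→{3,5,7}; (3,7)→{6,7,8}. Safe: 1, 4. Place at column 4.
Row 5: attacked by (1,2)→{2,6}; (2,5)→{2,5,8}; (3,7)→{5,7}; (4,4)→{3,4,5}. Safe: 1. Place at column 1.
Row 6: attacked by (1,2)→{2,7}; (2,5)→{1,5}; (3,7)→{4,7}; (4,4)→{2,4,6}; (5,1)→{1,2}. Safe: 3, 8. Place at column 8.
Row 7: attacked by (1,2)→{2,8}; (2,5)→{5}; (3,7)→{3,7}; (4,4)→{1,4,7}; (5,1)→{1,3}; (6,8)→{7,8}. Safe: 6. Place at column 6.
Row 8: attacked by (1,2)→{2}; (2,5)→{5}; (3,7)→{2,7}; (4,4)→{4,8}; (5,1)→{1,4}; (6,8)→{6,8}; (7,6)→{5,6,7}. Safe: 3. Place at column 3.
Columns [2, 5, 7, 4, 1, 8, 6, 3], r−c [-1, -3, -4, 0, 4, -2, 1, 5], r+c [3, 7, 10, 8, 6, 14, 13, 11] are all distinct, so no two queens attack.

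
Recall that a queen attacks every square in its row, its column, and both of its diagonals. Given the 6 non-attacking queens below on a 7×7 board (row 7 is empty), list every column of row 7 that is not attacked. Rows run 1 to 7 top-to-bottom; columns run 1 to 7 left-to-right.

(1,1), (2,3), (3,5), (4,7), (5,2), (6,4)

columns 6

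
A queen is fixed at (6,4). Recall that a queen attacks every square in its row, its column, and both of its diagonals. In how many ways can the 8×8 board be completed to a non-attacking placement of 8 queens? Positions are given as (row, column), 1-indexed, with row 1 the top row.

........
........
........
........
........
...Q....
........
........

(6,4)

12

Branch on row 1: col 1 → 2; col 2 → 2; col 3 → 3; col 5 → 1; col 6 → 2; col 7 → 2; col 8 → 0.
Sum: 2 + 2 + 3 + 1 + 2 + 2 + 0 = 12.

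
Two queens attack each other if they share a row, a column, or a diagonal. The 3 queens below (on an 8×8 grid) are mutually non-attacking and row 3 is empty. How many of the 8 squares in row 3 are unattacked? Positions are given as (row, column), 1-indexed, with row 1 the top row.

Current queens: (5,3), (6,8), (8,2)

(5,3) attacks row 3 at column 3 and diagonals 1, 5.
(6,8) attacks row 3 at column 8 and diagonals 5.
(8,2) attacks row 3 at column 2 and diagonals 7.
Attacked columns: {1, 2, 3, 5, 7, 8}. Safe: {4, 6}.

2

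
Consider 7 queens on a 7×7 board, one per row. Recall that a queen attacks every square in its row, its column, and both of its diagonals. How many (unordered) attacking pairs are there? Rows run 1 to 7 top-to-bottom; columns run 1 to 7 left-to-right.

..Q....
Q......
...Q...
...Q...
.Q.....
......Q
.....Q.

5

Same column: (3,4)–(4,4) (column 4).
Same diagonal: (2,1)–(7,6) (|2−7| = |1−6| = 5); (3,4)–(5,2) (|3−5| = |4−2| = 2); (3,4)–(6,7) (|3−6| = |4−7| = 3); (6,7)–(7,6) (|6−7| = |7−6| = 1).
Total attacking pairs: 5.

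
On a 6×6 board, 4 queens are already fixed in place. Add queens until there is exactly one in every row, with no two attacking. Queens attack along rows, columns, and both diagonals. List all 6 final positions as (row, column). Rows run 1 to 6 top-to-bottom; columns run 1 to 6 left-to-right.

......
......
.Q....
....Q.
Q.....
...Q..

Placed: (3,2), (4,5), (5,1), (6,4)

Row 1: attacked by (3,2)→{2,4}; (4,5)→{2,5}; (5,1)→{1,5}; (6,4)→{4}. Safe: 3, 6. Place at column 3.
Row 2: attacked by (1,3)→{2,3,4}; (3,2)→{1,2,3}; (4,5)→{3,5}; (5,1)→{1,4}; (6,4)→{4}. Safe: 6. Place at column 6.
Columns [3, 6, 2, 5, 1, 4], r−c [-2, -4, 1, -1, 4, 2], r+c [4, 8, 5, 9, 6, 10] are all distinct, so no two queens attack.

(1,3) (2,6) (3,2) (4,5) (5,1) (6,4)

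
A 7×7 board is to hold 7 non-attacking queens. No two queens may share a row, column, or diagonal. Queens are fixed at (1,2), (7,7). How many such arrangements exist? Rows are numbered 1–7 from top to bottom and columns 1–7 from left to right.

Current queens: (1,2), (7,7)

Branch on row 2: col 4 → 1; col 5 → 0; col 6 → 0.
Sum: 1 + 0 + 0 = 1.

1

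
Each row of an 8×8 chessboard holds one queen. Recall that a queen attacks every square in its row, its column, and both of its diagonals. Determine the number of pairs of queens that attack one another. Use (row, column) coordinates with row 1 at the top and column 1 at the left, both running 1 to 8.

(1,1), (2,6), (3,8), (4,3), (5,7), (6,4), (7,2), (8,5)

0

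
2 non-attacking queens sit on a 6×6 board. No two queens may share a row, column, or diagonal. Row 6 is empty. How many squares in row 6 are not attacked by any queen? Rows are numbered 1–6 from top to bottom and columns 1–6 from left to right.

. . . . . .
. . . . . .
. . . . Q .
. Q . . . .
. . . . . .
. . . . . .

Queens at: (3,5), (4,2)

(3,5) attacks row 6 at column 5 and diagonals 2.
(4,2) attacks row 6 at column 2 and diagonals 4.
Attacked columns: {2, 4, 5}. Safe: {1, 3, 6}.

3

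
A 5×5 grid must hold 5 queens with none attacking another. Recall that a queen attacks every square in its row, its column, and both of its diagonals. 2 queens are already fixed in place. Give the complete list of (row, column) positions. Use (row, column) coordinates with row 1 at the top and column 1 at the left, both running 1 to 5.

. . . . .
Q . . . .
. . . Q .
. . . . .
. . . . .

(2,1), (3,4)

(1,3) (2,1) (3,4) (4,2) (5,5)

Row 1: attacked by (2,1)→{1,2}; (3,4)→{2,4}. Safe: 3, 5. Place at column 3.
Row 4: attacked by (1,3)→{3}; (2,1)→{1,3}; (3,4)→{3,4,5}. Safe: 2. Place at column 2.
Row 5: attacked by (1,3)→{3}; (2,1)→{1,4}; (3,4)→{2,4}; (4,2)→{1,2,3}. Safe: 5. Place at column 5.
Columns [3, 1, 4, 2, 5], r−c [-2, 1, -1, 2, 0], r+c [4, 3, 7, 6, 10] are all distinct, so no two queens attack.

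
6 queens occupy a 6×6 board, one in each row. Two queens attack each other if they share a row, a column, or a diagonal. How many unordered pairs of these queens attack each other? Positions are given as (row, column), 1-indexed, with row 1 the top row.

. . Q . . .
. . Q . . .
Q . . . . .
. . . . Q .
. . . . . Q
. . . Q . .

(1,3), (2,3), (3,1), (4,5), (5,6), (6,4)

6

Same column: (1,3)–(2,3) (column 3).
Same diagonal: (1,3)–(3,1) (|1−3| = |3−1| = 2); (2,3)–(4,5) (|2−4| = |3−5| = 2); (2,3)–(5,6) (|2−5| = |3−6| = 3); (3,1)–(6,4) (|3−6| = |1−4| = 3); (4,5)–(5,6) (|4−5| = |5−6| = 1).
Total attacking pairs: 6.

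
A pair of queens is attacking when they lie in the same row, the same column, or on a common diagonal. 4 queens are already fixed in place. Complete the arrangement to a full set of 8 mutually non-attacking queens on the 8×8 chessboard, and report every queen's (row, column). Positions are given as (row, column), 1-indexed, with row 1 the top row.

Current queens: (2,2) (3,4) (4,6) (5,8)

Row 1: attacked by (2,2)→{1,2,3}; (3,4)→{2,4,6}; (4,6)→{3,6}; (5,8)→{4,8}. Safe: 5, 7. Place at column 5.
Row 6: attacked by (1,5)→{5}; (2,2)→{2,6}; (3,4)→{1,4,7}; (4,6)→{4,6,8}; (5,8)→{7,8}. Safe: 3. Place at column 3.
Row 7: attacked by (1,5)→{5}; (2,2)→{2,7}; (3,4)→{4,8}; (4,6)→{3,6}; (5,8)→{6,8}; (6,3)→{2,3,4}. Safe: 1. Place at column 1.
Row 8: attacked by (1,5)→{5}; (2,2)→{2,8}; (3,4)→{4}; (4,6)→{2,6}; (5,8)→{5,8}; (6,3)→{1,3,5}; (7,1)→{1,2}. Safe: 7. Place at column 7.
Columns [5, 2, 4, 6, 8, 3, 1, 7], r−c [-4, 0, -1, -2, -3, 3, 6, 1], r+c [6, 4, 7, 10, 13, 9, 8, 15] are all distinct, so no two queens attack.

(1,5) (2,2) (3,4) (4,6) (5,8) (6,3) (7,1) (8,7)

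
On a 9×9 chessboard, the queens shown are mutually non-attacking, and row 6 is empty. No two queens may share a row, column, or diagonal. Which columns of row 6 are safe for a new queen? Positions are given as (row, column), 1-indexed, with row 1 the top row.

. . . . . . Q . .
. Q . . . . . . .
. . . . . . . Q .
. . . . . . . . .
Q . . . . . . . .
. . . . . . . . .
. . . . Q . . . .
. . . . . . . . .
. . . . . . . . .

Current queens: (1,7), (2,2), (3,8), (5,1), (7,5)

columns 3, 9

(1,7) attacks row 6 at column 7 and diagonals 2.
(2,2) attacks row 6 at column 2 and diagonals 6.
(3,8) attacks row 6 at column 8 and diagonals 5.
(5,1) attacks row 6 at column 1 and diagonals 2.
(7,5) attacks row 6 at column 5 and diagonals 4, 6.
Attacked columns: {1, 2, 4, 5, 6, 7, 8}. Safe: {3, 9}.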